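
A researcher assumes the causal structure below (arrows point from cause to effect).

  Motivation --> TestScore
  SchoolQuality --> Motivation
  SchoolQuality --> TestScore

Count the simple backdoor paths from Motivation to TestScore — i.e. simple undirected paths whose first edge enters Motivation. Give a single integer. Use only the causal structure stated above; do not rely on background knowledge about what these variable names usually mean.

A backdoor path from Motivation to TestScore is any simple undirected path whose first edge points into Motivation (i.e. leaves Motivation via a parent).
Parents of Motivation: {SchoolQuality}.
Enumerating:
  P1: Motivation <- SchoolQuality -> TestScore
That exhausts the simple backdoor paths. Count: 1.

1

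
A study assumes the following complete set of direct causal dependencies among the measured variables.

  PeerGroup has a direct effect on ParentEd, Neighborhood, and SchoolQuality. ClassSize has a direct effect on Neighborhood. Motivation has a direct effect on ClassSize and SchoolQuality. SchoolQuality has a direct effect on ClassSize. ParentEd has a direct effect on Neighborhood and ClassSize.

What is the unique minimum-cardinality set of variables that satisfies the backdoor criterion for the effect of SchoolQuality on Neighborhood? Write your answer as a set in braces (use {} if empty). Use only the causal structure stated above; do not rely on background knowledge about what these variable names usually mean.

{Motivation, PeerGroup}

Variables eligible for adjustment (non-descendants of SchoolQuality, excluding SchoolQuality and Neighborhood): {Motivation, ParentEd, PeerGroup}.
Backdoor paths from SchoolQuality to Neighborhood:
  P1: SchoolQuality <- PeerGroup -> ParentEd -> ClassSize -> Neighborhood
  P2: SchoolQuality <- PeerGroup -> ParentEd -> Neighborhood
  P3: SchoolQuality <- PeerGroup -> Neighborhood
  P4: SchoolQuality <- Motivation -> ClassSize <- ParentEd <- PeerGroup -> Neighborhood
  P5: SchoolQuality <- Motivation -> ClassSize <- ParentEd -> Neighborhood
  P6: SchoolQuality <- Motivation -> ClassSize -> Neighborhood
The empty set is not sufficient: P1 (SchoolQuality <- PeerGroup -> ParentEd -> ClassSize -> Neighborhood) has no collider blocking it and no conditioned non-collider, so it is open.
Try {Motivation, PeerGroup}:
  P1: blocked at fork node PeerGroup ∈ conditioning set.
  P2: blocked at fork node PeerGroup ∈ conditioning set.
  P3: blocked at fork node PeerGroup ∈ conditioning set.
  P4: blocked at fork node Motivation ∈ conditioning set.
  P5: blocked at fork node Motivation ∈ conditioning set.
  P6: blocked at fork node Motivation ∈ conditioning set.
{Motivation, PeerGroup} contains no descendant of SchoolQuality and blocks every backdoor path.
Every element of {Motivation, PeerGroup} is needed (dropping Motivation leaves P6 open; dropping PeerGroup leaves P1 open), so no proper subset is valid.
Among all size-2 subsets of the eligible variables, only {Motivation, PeerGroup} blocks every backdoor path, so it is the unique smallest valid adjustment set.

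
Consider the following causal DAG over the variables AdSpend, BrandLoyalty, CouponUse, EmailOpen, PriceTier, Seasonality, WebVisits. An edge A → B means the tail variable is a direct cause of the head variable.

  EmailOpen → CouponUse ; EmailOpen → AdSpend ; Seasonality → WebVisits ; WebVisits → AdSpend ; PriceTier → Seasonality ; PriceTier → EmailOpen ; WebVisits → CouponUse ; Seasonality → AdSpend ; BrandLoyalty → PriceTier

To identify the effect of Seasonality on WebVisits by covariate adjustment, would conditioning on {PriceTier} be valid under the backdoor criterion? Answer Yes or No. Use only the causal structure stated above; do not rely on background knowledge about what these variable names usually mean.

Backdoor paths from Seasonality to WebVisits (paths whose first edge points into Seasonality):
  P1: Seasonality <- PriceTier -> EmailOpen -> AdSpend <- WebVisits
  P2: Seasonality <- PriceTier -> EmailOpen -> CouponUse <- WebVisits
Condition 1 (no descendant of Seasonality in the set): holds — descendants of Seasonality are {AdSpend, CouponUse, WebVisits}; none are in {PriceTier}.
Condition 2 (every backdoor path blocked by {PriceTier}):
  P1: blocked at fork node PriceTier ∈ conditioning set.
  P2: blocked at fork node PriceTier ∈ conditioning set.
{PriceTier} satisfies the backdoor criterion.

Yes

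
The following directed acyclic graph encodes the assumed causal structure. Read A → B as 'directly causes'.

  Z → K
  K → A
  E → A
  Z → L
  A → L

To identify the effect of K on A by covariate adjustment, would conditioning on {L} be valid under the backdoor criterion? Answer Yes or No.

Backdoor paths from K to A (paths whose first edge points into K):
  P1: K <- Z -> L <- A
Condition 1 (no descendant of K in the set): FAILS — L is a descendant of K.
Condition 2 (every backdoor path blocked by {L}):
  P1: open — collider(s) L are conditioned on (or have a conditioned descendant) and no non-collider on the path is in the set.
{L} does not satisfy the backdoor criterion.

No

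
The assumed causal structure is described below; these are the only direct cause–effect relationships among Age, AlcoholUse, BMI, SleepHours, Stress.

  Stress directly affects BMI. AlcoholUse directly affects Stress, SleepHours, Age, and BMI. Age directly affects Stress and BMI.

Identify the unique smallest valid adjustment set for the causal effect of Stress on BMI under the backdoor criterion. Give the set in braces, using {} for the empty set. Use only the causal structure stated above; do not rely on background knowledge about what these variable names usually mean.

Variables eligible for adjustment (non-descendants of Stress, excluding Stress and BMI): {Age, AlcoholUse, SleepHours}.
Backdoor paths from Stress to BMI:
  P1: Stress <- AlcoholUse -> Age -> BMI
  P2: Stress <- AlcoholUse -> BMI
  P3: Stress <- Age <- AlcoholUse -> BMI
  P4: Stress <- Age -> BMI
The empty set is not sufficient: P1 (Stress <- AlcoholUse -> Age -> BMI) has no collider blocking it and no conditioned non-collider, so it is open.
Try {Age, AlcoholUse}:
  P1: blocked at fork node AlcoholUse ∈ conditioning set.
  P2: blocked at fork node AlcoholUse ∈ conditioning set.
  P3: blocked at chain node Age ∈ conditioning set.
  P4: blocked at fork node Age ∈ conditioning set.
{Age, AlcoholUse} contains no descendant of Stress and blocks every backdoor path.
Every element of {Age, AlcoholUse} is needed (dropping Age leaves P4 open; dropping AlcoholUse leaves P2 open), so no proper subset is valid.
Among all size-2 subsets of the eligible variables, only {Age, AlcoholUse} blocks every backdoor path, so it is the unique smallest valid adjustment set.

{Age, AlcoholUse}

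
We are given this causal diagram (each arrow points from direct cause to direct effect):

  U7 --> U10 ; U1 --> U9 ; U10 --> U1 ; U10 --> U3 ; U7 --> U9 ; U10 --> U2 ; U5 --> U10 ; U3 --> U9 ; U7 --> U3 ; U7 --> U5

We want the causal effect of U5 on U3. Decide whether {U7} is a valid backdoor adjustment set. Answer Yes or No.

Yes

Backdoor paths from U5 to U3 (paths whose first edge points into U5):
  P1: U5 <- U7 -> U10 -> U1 -> U9 <- U3
  P2: U5 <- U7 -> U10 -> U3
  P3: U5 <- U7 -> U3
  P4: U5 <- U7 -> U9 <- U1 <- U10 -> U3
  P5: U5 <- U7 -> U9 <- U3
Condition 1 (no descendant of U5 in the set): holds — descendants of U5 are {U1, U10, U2, U3, U9}; none are in {U7}.
Condition 2 (every backdoor path blocked by {U7}):
  P1: blocked at fork node U7 ∈ conditioning set.
  P2: blocked at fork node U7 ∈ conditioning set.
  P3: blocked at fork node U7 ∈ conditioning set.
  P4: blocked at fork node U7 ∈ conditioning set.
  P5: blocked at fork node U7 ∈ conditioning set.
{U7} satisfies the backdoor criterion.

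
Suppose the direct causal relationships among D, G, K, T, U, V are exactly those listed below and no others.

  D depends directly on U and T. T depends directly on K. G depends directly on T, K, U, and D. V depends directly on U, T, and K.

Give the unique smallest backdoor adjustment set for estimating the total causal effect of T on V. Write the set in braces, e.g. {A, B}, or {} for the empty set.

Variables eligible for adjustment (non-descendants of T, excluding T and V): {K, U}.
Backdoor paths from T to V:
  P1: T <- K -> V
  P2: T <- K -> G <- U -> V
  P3: T <- K -> G <- D <- U -> V
The empty set is not sufficient: P1 (T <- K -> V) has no collider blocking it and no conditioned non-collider, so it is open.
Try {K}:
  P1: blocked at fork node K ∈ conditioning set.
  P2: blocked at fork node K ∈ conditioning set.
  P3: blocked at fork node K ∈ conditioning set.
{K} contains no descendant of T and blocks every backdoor path.
No other singleton works — e.g. {U} leaves P1 open — so {K} is the unique smallest valid adjustment set.

{K}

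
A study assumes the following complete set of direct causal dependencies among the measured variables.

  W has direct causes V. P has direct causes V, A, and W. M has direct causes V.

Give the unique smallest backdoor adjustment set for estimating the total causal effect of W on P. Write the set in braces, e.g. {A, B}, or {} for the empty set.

{V}

Variables eligible for adjustment (non-descendants of W, excluding W and P): {A, M, V}.
Backdoor paths from W to P:
  P1: W <- V -> P
The empty set is not sufficient: P1 (W <- V -> P) has no collider blocking it and no conditioned non-collider, so it is open.
Try {V}:
  P1: blocked at fork node V ∈ conditioning set.
{V} contains no descendant of W and blocks every backdoor path.
No other singleton works — e.g. {A} leaves P1 open — so {V} is the unique smallest valid adjustment set.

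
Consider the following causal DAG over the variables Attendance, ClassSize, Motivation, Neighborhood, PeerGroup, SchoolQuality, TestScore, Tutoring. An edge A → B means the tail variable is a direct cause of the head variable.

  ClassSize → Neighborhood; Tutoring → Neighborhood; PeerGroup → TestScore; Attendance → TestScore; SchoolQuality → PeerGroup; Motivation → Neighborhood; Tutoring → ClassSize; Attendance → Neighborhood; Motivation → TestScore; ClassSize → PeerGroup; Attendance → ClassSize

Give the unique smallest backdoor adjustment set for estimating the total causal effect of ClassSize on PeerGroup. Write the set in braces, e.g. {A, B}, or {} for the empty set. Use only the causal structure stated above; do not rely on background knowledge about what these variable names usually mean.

Variables eligible for adjustment (non-descendants of ClassSize, excluding ClassSize and PeerGroup): {Attendance, Motivation, SchoolQuality, Tutoring}.
Backdoor paths from ClassSize to PeerGroup:
  P1: ClassSize <- Attendance -> TestScore <- PeerGroup
  P2: ClassSize <- Attendance -> Neighborhood <- Motivation -> TestScore <- PeerGroup
  P3: ClassSize <- Tutoring -> Neighborhood <- Attendance -> TestScore <- PeerGroup
  P4: ClassSize <- Tutoring -> Neighborhood <- Motivation -> TestScore <- PeerGroup
Each backdoor path contains an unconditioned collider, so every path is already blocked with the empty conditioning set:
  P1: blocked at collider TestScore (neither it nor any descendant is in the conditioning set).
  P2: blocked at collider Neighborhood (neither it nor any descendant is in the conditioning set).
  P3: blocked at collider Neighborhood (neither it nor any descendant is in the conditioning set).
  P4: blocked at collider Neighborhood (neither it nor any descendant is in the conditioning set).
The empty set is therefore the unique smallest valid set.

{}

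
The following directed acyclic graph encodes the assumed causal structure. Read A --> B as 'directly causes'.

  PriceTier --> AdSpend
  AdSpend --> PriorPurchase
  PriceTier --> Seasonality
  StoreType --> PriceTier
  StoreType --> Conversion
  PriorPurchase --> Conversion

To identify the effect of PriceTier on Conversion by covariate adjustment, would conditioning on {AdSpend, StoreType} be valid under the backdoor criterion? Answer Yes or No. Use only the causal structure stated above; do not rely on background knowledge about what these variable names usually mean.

Backdoor paths from PriceTier to Conversion (paths whose first edge points into PriceTier):
  P1: PriceTier <- StoreType -> Conversion
Condition 1 (no descendant of PriceTier in the set): FAILS — AdSpend is a descendant of PriceTier.
Condition 2 (every backdoor path blocked by {AdSpend, StoreType}):
  P1: blocked at fork node StoreType ∈ conditioning set.
{AdSpend, StoreType} does not satisfy the backdoor criterion.

No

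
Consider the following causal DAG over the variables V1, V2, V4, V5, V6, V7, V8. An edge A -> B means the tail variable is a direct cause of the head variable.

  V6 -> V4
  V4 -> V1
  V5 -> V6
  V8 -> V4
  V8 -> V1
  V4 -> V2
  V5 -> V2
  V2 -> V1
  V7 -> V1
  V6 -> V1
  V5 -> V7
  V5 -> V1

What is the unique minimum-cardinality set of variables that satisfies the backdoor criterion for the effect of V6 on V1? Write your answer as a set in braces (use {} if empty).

Variables eligible for adjustment (non-descendants of V6, excluding V6 and V1): {V5, V7, V8}.
Backdoor paths from V6 to V1:
  P1: V6 <- V5 -> V7 -> V1
  P2: V6 <- V5 -> V2 <- V4 <- V8 -> V1
  P3: V6 <- V5 -> V2 <- V4 -> V1
  P4: V6 <- V5 -> V2 -> V1
  P5: V6 <- V5 -> V1
The empty set is not sufficient: P1 (V6 <- V5 -> V7 -> V1) has no collider blocking it and no conditioned non-collider, so it is open.
Try {V5}:
  P1: blocked at fork node V5 ∈ conditioning set.
  P2: blocked at fork node V5 ∈ conditioning set.
  P3: blocked at fork node V5 ∈ conditioning set.
  P4: blocked at fork node V5 ∈ conditioning set.
  P5: blocked at fork node V5 ∈ conditioning set.
{V5} contains no descendant of V6 and blocks every backdoor path.
No other singleton works — e.g. {V8} leaves P1 open — so {V5} is the unique smallest valid adjustment set.

{V5}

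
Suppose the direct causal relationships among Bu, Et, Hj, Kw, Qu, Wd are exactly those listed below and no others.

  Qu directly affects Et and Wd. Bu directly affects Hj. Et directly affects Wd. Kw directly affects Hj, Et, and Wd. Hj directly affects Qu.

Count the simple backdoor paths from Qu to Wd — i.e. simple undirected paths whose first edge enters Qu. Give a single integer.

A backdoor path from Qu to Wd is any simple undirected path whose first edge points into Qu (i.e. leaves Qu via a parent).
Parents of Qu: {Hj}.
Enumerating:
  P1: Qu <- Hj <- Kw -> Et -> Wd
  P2: Qu <- Hj <- Kw -> Wd
That exhausts the simple backdoor paths. Count: 2.

2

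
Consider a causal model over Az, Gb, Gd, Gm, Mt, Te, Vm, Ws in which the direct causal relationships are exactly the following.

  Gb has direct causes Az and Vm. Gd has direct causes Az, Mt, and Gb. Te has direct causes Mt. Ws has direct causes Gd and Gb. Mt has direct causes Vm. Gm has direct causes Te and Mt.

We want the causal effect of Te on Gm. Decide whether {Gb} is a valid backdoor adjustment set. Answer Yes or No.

Backdoor paths from Te to Gm (paths whose first edge points into Te):
  P1: Te <- Mt -> Gm
Condition 1 (no descendant of Te in the set): holds — descendants of Te are {Gm}; none are in {Gb}.
Condition 2 (every backdoor path blocked by {Gb}):
  P1: open — no interior node is in the conditioning set.
{Gb} does not satisfy the backdoor criterion.

No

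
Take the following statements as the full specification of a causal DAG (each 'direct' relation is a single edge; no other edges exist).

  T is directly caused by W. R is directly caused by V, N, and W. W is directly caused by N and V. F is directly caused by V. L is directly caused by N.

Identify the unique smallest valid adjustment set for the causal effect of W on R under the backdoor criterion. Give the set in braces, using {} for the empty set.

Variables eligible for adjustment (non-descendants of W, excluding W and R): {F, L, N, V}.
Backdoor paths from W to R:
  P1: W <- V -> R
  P2: W <- N -> R
The empty set is not sufficient: P1 (W <- V -> R) has no collider blocking it and no conditioned non-collider, so it is open.
Try {N, V}:
  P1: blocked at fork node V ∈ conditioning set.
  P2: blocked at fork node N ∈ conditioning set.
{N, V} contains no descendant of W and blocks every backdoor path.
Every element of {N, V} is needed (dropping N leaves P2 open; dropping V leaves P1 open), so no proper subset is valid.
Among all size-2 subsets of the eligible variables, only {N, V} blocks every backdoor path, so it is the unique smallest valid adjustment set.

{N, V}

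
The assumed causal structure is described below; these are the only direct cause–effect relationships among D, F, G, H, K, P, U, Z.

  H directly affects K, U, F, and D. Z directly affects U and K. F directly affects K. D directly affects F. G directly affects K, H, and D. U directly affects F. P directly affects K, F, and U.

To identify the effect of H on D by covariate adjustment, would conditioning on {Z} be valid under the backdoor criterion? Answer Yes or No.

No

Backdoor paths from H to D (paths whose first edge points into H):
  P1: H <- G -> D
  P2: H <- G -> K <- Z -> U <- P -> F <- D
  P3: H <- G -> K <- Z -> U -> F <- D
  P4: H <- G -> K <- P -> U -> F <- D
  P5: H <- G -> K <- P -> F <- D
  P6: H <- G -> K <- F <- D
Condition 1 (no descendant of H in the set): holds — descendants of H are {D, F, K, U}; none are in {Z}.
Condition 2 (every backdoor path blocked by {Z}):
  P1: open — no interior node is in the conditioning set.
  P2: blocked at collider K (neither it nor any descendant is in the conditioning set).
  P3: blocked at collider K (neither it nor any descendant is in the conditioning set).
  P4: blocked at collider K (neither it nor any descendant is in the conditioning set).
  P5: blocked at collider K (neither it nor any descendant is in the conditioning set).
  P6: blocked at collider K (neither it nor any descendant is in the conditioning set).
{Z} does not satisfy the backdoor criterion.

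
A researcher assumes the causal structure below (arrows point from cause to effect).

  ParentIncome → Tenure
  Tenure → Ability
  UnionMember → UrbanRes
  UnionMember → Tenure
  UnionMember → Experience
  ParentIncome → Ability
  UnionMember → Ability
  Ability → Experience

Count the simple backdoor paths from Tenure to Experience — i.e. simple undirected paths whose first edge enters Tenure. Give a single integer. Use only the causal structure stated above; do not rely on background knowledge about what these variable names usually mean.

A backdoor path from Tenure to Experience is any simple undirected path whose first edge points into Tenure (i.e. leaves Tenure via a parent).
Parents of Tenure: {ParentIncome, UnionMember}.
Enumerating:
  P1: Tenure <- ParentIncome -> Ability <- UnionMember -> Experience
  P2: Tenure <- ParentIncome -> Ability -> Experience
  P3: Tenure <- UnionMember -> Ability -> Experience
  P4: Tenure <- UnionMember -> Experience
That exhausts the simple backdoor paths. Count: 4.

4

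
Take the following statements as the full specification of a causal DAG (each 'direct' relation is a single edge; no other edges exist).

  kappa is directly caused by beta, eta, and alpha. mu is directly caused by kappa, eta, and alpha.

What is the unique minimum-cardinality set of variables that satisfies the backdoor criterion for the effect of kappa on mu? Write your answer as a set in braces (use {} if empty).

Variables eligible for adjustment (non-descendants of kappa, excluding kappa and mu): {alpha, beta, eta}.
Backdoor paths from kappa to mu:
  P1: kappa <- alpha -> mu
  P2: kappa <- eta -> mu
The empty set is not sufficient: P1 (kappa <- alpha -> mu) has no collider blocking it and no conditioned non-collider, so it is open.
Try {alpha, eta}:
  P1: blocked at fork node alpha ∈ conditioning set.
  P2: blocked at fork node eta ∈ conditioning set.
{alpha, eta} contains no descendant of kappa and blocks every backdoor path.
Every element of {alpha, eta} is needed (dropping alpha leaves P1 open; dropping eta leaves P2 open), so no proper subset is valid.
Among all size-2 subsets of the eligible variables, only {alpha, eta} blocks every backdoor path, so it is the unique smallest valid adjustment set.

{alpha, eta}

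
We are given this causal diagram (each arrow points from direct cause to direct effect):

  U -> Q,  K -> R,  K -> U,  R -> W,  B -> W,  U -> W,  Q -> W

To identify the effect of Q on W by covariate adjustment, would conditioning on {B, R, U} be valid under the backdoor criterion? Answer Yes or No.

Backdoor paths from Q to W (paths whose first edge points into Q):
  P1: Q <- U <- K -> R -> W
  P2: Q <- U -> W
Condition 1 (no descendant of Q in the set): holds — descendants of Q are {W}; none are in {B, R, U}.
Condition 2 (every backdoor path blocked by {B, R, U}):
  P1: blocked at chain node U ∈ conditioning set.
  P2: blocked at fork node U ∈ conditioning set.
{B, R, U} satisfies the backdoor criterion.

Yes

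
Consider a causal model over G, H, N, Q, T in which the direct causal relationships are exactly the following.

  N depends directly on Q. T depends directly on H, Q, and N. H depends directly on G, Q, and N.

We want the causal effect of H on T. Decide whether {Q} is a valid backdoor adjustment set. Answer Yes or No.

No

Backdoor paths from H to T (paths whose first edge points into H):
  P1: H <- Q -> N -> T
  P2: H <- Q -> T
  P3: H <- N <- Q -> T
  P4: H <- N -> T
Condition 1 (no descendant of H in the set): holds — descendants of H are {T}; none are in {Q}.
Condition 2 (every backdoor path blocked by {Q}):
  P1: blocked at fork node Q ∈ conditioning set.
  P2: blocked at fork node Q ∈ conditioning set.
  P3: blocked at fork node Q ∈ conditioning set.
  P4: open — no interior node is in the conditioning set.
{Q} does not satisfy the backdoor criterion.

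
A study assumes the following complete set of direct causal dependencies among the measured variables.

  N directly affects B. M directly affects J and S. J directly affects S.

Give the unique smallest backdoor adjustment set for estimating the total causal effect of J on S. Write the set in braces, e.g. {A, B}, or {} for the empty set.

{M}

Variables eligible for adjustment (non-descendants of J, excluding J and S): {B, M, N}.
Backdoor paths from J to S:
  P1: J <- M -> S
The empty set is not sufficient: P1 (J <- M -> S) has no collider blocking it and no conditioned non-collider, so it is open.
Try {M}:
  P1: blocked at fork node M ∈ conditioning set.
{M} contains no descendant of J and blocks every backdoor path.
No other singleton works — e.g. {N} leaves P1 open — so {M} is the unique smallest valid adjustment set.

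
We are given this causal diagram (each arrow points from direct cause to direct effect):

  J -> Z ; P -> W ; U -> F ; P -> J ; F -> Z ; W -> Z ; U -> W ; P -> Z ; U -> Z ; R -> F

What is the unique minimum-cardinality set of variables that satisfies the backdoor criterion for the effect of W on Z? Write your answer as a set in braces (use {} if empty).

{P, U}

Variables eligible for adjustment (non-descendants of W, excluding W and Z): {F, J, P, R, U}.
Backdoor paths from W to Z:
  P1: W <- P -> J -> Z
  P2: W <- P -> Z
  P3: W <- U -> F -> Z
  P4: W <- U -> Z
The empty set is not sufficient: P1 (W <- P -> J -> Z) has no collider blocking it and no conditioned non-collider, so it is open.
Try {P, U}:
  P1: blocked at fork node P ∈ conditioning set.
  P2: blocked at fork node P ∈ conditioning set.
  P3: blocked at fork node U ∈ conditioning set.
  P4: blocked at fork node U ∈ conditioning set.
{P, U} contains no descendant of W and blocks every backdoor path.
Every element of {P, U} is needed (dropping P leaves P1 open; dropping U leaves P3 open), so no proper subset is valid.
Among all size-2 subsets of the eligible variables, only {P, U} blocks every backdoor path, so it is the unique smallest valid adjustment set.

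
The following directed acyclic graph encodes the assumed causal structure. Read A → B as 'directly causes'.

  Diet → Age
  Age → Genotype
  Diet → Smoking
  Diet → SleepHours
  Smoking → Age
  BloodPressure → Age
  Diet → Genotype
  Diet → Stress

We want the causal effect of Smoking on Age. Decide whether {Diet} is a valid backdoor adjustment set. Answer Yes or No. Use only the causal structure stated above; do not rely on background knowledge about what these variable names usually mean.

Yes

Backdoor paths from Smoking to Age (paths whose first edge points into Smoking):
  P1: Smoking <- Diet -> Age
  P2: Smoking <- Diet -> Genotype <- Age
Condition 1 (no descendant of Smoking in the set): holds — descendants of Smoking are {Age, Genotype}; none are in {Diet}.
Condition 2 (every backdoor path blocked by {Diet}):
  P1: blocked at fork node Diet ∈ conditioning set.
  P2: blocked at fork node Diet ∈ conditioning set.
{Diet} satisfies the backdoor criterion.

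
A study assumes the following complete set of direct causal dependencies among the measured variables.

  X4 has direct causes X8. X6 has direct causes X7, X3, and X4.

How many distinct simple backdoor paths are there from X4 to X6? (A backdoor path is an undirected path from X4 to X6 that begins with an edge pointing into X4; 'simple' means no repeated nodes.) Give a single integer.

A backdoor path from X4 to X6 is any simple undirected path whose first edge points into X4 (i.e. leaves X4 via a parent).
Parents of X4: {X8}.
No simple path from any parent of X4 reaches X6 without revisiting X4, so there are no backdoor paths.

0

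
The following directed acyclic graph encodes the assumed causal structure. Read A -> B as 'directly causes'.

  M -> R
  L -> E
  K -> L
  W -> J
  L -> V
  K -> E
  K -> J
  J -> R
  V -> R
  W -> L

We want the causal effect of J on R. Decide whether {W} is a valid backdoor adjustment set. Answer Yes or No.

No

Backdoor paths from J to R (paths whose first edge points into J):
  P1: J <- W -> L -> V -> R
  P2: J <- K -> L -> V -> R
  P3: J <- K -> E <- L -> V -> R
Condition 1 (no descendant of J in the set): holds — descendants of J are {R}; none are in {W}.
Condition 2 (every backdoor path blocked by {W}):
  P1: blocked at fork node W ∈ conditioning set.
  P2: open — no interior node is in the conditioning set.
  P3: blocked at collider E (neither it nor any descendant is in the conditioning set).
{W} does not satisfy the backdoor criterion.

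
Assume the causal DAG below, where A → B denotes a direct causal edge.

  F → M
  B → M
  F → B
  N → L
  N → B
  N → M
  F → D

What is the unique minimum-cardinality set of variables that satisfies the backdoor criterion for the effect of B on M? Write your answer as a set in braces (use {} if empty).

{F, N}

Variables eligible for adjustment (non-descendants of B, excluding B and M): {D, F, L, N}.
Backdoor paths from B to M:
  P1: B <- F -> M
  P2: B <- N -> M
The empty set is not sufficient: P1 (B <- F -> M) has no collider blocking it and no conditioned non-collider, so it is open.
Try {F, N}:
  P1: blocked at fork node F ∈ conditioning set.
  P2: blocked at fork node N ∈ conditioning set.
{F, N} contains no descendant of B and blocks every backdoor path.
Every element of {F, N} is needed (dropping F leaves P1 open; dropping N leaves P2 open), so no proper subset is valid.
Among all size-2 subsets of the eligible variables, only {F, N} blocks every backdoor path, so it is the unique smallest valid adjustment set.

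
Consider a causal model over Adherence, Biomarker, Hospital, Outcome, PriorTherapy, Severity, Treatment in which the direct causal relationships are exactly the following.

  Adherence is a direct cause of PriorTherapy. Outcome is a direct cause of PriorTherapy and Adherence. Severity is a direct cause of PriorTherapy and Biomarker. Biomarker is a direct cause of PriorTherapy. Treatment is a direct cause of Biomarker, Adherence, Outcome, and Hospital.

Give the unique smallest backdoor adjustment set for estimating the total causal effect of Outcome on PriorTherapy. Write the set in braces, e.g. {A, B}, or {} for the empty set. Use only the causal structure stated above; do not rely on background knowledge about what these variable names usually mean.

{Treatment}

Variables eligible for adjustment (non-descendants of Outcome, excluding Outcome and PriorTherapy): {Biomarker, Hospital, Severity, Treatment}.
Backdoor paths from Outcome to PriorTherapy:
  P1: Outcome <- Treatment -> Biomarker <- Severity -> PriorTherapy
  P2: Outcome <- Treatment -> Biomarker -> PriorTherapy
  P3: Outcome <- Treatment -> Adherence -> PriorTherapy
The empty set is not sufficient: P2 (Outcome <- Treatment -> Biomarker -> PriorTherapy) has no collider blocking it and no conditioned non-collider, so it is open.
Try {Treatment}:
  P1: blocked at fork node Treatment ∈ conditioning set.
  P2: blocked at fork node Treatment ∈ conditioning set.
  P3: blocked at fork node Treatment ∈ conditioning set.
{Treatment} contains no descendant of Outcome and blocks every backdoor path.
No other singleton works — e.g. {Severity} leaves P2 open — so {Treatment} is the unique smallest valid adjustment set.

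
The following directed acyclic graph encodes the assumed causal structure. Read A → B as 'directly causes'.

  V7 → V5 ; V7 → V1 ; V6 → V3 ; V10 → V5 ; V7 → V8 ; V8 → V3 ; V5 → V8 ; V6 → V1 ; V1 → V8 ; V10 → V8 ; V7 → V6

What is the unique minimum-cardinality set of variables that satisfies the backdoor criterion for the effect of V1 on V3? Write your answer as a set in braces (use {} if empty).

{V6, V7}

Variables eligible for adjustment (non-descendants of V1, excluding V1 and V3): {V10, V5, V6, V7}.
Backdoor paths from V1 to V3:
  P1: V1 <- V7 -> V5 <- V10 -> V8 -> V3
  P2: V1 <- V7 -> V5 -> V8 -> V3
  P3: V1 <- V7 -> V6 -> V3
  P4: V1 <- V7 -> V8 -> V3
  P5: V1 <- V6 <- V7 -> V5 <- V10 -> V8 -> V3
  P6: V1 <- V6 <- V7 -> V5 -> V8 -> V3
  P7: V1 <- V6 <- V7 -> V8 -> V3
  P8: V1 <- V6 -> V3
The empty set is not sufficient: P2 (V1 <- V7 -> V5 -> V8 -> V3) has no collider blocking it and no conditioned non-collider, so it is open.
Try {V6, V7}:
  P1: blocked at fork node V7 ∈ conditioning set.
  P2: blocked at fork node V7 ∈ conditioning set.
  P3: blocked at fork node V7 ∈ conditioning set.
  P4: blocked at fork node V7 ∈ conditioning set.
  P5: blocked at chain node V6 ∈ conditioning set.
  P6: blocked at chain node V6 ∈ conditioning set.
  P7: blocked at chain node V6 ∈ conditioning set.
  P8: blocked at fork node V6 ∈ conditioning set.
{V6, V7} contains no descendant of V1 and blocks every backdoor path.
Every element of {V6, V7} is needed (dropping V6 leaves P8 open; dropping V7 leaves P2 open), so no proper subset is valid.
Among all size-2 subsets of the eligible variables, only {V6, V7} blocks every backdoor path, so it is the unique smallest valid adjustment set.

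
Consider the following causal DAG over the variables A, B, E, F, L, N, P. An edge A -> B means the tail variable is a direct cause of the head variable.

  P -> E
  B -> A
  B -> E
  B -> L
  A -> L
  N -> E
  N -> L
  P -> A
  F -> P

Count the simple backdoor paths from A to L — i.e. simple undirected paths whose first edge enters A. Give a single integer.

4

A backdoor path from A to L is any simple undirected path whose first edge points into A (i.e. leaves A via a parent).
Parents of A: {B, P}.
Enumerating:
  P1: A <- B -> E <- N -> L
  P2: A <- B -> L
  P3: A <- P -> E <- B -> L
  P4: A <- P -> E <- N -> L
That exhausts the simple backdoor paths. Count: 4.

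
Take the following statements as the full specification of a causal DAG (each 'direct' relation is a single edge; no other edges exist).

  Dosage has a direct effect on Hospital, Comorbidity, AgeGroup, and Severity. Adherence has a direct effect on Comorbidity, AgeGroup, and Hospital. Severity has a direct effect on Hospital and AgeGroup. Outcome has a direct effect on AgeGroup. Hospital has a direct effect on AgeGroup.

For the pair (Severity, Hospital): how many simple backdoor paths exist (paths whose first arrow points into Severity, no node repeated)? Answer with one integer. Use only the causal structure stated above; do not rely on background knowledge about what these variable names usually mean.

A backdoor path from Severity to Hospital is any simple undirected path whose first edge points into Severity (i.e. leaves Severity via a parent).
Parents of Severity: {Dosage}.
Enumerating:
  P1: Severity <- Dosage -> Comorbidity <- Adherence -> Hospital
  P2: Severity <- Dosage -> Comorbidity <- Adherence -> AgeGroup <- Hospital
  P3: Severity <- Dosage -> Hospital
  P4: Severity <- Dosage -> AgeGroup <- Adherence -> Hospital
  P5: Severity <- Dosage -> AgeGroup <- Hospital
That exhausts the simple backdoor paths. Count: 5.

5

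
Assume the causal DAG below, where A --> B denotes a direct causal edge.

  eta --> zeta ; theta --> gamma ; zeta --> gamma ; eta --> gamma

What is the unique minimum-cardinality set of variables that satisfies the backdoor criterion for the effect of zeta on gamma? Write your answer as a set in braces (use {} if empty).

Variables eligible for adjustment (non-descendants of zeta, excluding zeta and gamma): {eta, theta}.
Backdoor paths from zeta to gamma:
  P1: zeta <- eta -> gamma
The empty set is not sufficient: P1 (zeta <- eta -> gamma) has no collider blocking it and no conditioned non-collider, so it is open.
Try {eta}:
  P1: blocked at fork node eta ∈ conditioning set.
{eta} contains no descendant of zeta and blocks every backdoor path.
No other singleton works — e.g. {theta} leaves P1 open — so {eta} is the unique smallest valid adjustment set.

{eta}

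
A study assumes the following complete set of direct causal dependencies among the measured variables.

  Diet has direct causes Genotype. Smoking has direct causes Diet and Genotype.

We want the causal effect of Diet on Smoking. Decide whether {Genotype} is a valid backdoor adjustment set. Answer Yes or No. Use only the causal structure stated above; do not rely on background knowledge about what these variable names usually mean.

Backdoor paths from Diet to Smoking (paths whose first edge points into Diet):
  P1: Diet <- Genotype -> Smoking
Condition 1 (no descendant of Diet in the set): holds — descendants of Diet are {Smoking}; none are in {Genotype}.
Condition 2 (every backdoor path blocked by {Genotype}):
  P1: blocked at fork node Genotype ∈ conditioning set.
{Genotype} satisfies the backdoor criterion.

Yes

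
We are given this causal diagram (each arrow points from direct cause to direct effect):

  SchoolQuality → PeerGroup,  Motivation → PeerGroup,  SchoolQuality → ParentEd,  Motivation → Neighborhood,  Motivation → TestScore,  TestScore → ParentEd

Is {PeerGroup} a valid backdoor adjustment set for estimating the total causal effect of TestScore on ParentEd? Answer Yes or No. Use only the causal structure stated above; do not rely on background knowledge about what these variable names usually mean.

Backdoor paths from TestScore to ParentEd (paths whose first edge points into TestScore):
  P1: TestScore <- Motivation -> PeerGroup <- SchoolQuality -> ParentEd
Condition 1 (no descendant of TestScore in the set): holds — descendants of TestScore are {ParentEd}; none are in {PeerGroup}.
Condition 2 (every backdoor path blocked by {PeerGroup}):
  P1: open — collider(s) PeerGroup are conditioned on (or have a conditioned descendant) and no non-collider on the path is in the set.
{PeerGroup} does not satisfy the backdoor criterion.

No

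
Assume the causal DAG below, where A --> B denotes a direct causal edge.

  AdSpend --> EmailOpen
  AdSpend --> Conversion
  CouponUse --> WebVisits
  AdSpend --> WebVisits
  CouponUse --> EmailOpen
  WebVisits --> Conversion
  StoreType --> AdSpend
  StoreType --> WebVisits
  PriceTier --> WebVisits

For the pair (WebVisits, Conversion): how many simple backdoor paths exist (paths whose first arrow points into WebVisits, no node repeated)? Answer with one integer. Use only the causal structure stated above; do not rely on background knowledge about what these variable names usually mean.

A backdoor path from WebVisits to Conversion is any simple undirected path whose first edge points into WebVisits (i.e. leaves WebVisits via a parent).
Parents of WebVisits: {AdSpend, CouponUse, PriceTier, StoreType}.
Enumerating:
  P1: WebVisits <- StoreType -> AdSpend -> Conversion
  P2: WebVisits <- AdSpend -> Conversion
  P3: WebVisits <- CouponUse -> EmailOpen <- AdSpend -> Conversion
That exhausts the simple backdoor paths. Count: 3.

3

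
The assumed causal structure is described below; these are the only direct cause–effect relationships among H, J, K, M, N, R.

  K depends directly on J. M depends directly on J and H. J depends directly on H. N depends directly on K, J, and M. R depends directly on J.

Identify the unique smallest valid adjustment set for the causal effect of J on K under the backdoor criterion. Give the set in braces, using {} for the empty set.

{}

Variables eligible for adjustment (non-descendants of J, excluding J and K): {H}.
Backdoor paths from J to K:
  P1: J <- H -> M -> N <- K
Each backdoor path contains an unconditioned collider, so every path is already blocked with the empty conditioning set:
  P1: blocked at collider N (neither it nor any descendant is in the conditioning set).
The empty set is therefore the unique smallest valid set.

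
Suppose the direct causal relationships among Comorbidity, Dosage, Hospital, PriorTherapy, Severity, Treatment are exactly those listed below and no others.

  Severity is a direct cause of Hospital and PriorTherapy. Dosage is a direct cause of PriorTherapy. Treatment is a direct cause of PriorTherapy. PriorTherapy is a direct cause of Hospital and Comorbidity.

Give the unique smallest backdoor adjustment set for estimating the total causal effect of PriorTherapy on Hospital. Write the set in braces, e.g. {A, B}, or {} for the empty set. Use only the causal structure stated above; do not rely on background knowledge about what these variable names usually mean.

{Severity}

Variables eligible for adjustment (non-descendants of PriorTherapy, excluding PriorTherapy and Hospital): {Dosage, Severity, Treatment}.
Backdoor paths from PriorTherapy to Hospital:
  P1: PriorTherapy <- Severity -> Hospital
The empty set is not sufficient: P1 (PriorTherapy <- Severity -> Hospital) has no collider blocking it and no conditioned non-collider, so it is open.
Try {Severity}:
  P1: blocked at fork node Severity ∈ conditioning set.
{Severity} contains no descendant of PriorTherapy and blocks every backdoor path.
No other singleton works — e.g. {Treatment} leaves P1 open — so {Severity} is the unique smallest valid adjustment set.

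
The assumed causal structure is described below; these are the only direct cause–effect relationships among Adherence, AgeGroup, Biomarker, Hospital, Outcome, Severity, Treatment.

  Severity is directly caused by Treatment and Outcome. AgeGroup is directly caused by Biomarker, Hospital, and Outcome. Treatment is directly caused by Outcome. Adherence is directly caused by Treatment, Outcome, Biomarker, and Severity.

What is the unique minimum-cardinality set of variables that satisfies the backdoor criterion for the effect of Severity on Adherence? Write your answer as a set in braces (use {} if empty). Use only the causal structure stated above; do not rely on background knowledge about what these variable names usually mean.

Variables eligible for adjustment (non-descendants of Severity, excluding Severity and Adherence): {AgeGroup, Biomarker, Hospital, Outcome, Treatment}.
Backdoor paths from Severity to Adherence:
  P1: Severity <- Outcome -> Treatment -> Adherence
  P2: Severity <- Outcome -> AgeGroup <- Biomarker -> Adherence
  P3: Severity <- Outcome -> Adherence
  P4: Severity <- Treatment <- Outcome -> AgeGroup <- Biomarker -> Adherence
  P5: Severity <- Treatment <- Outcome -> Adherence
  P6: Severity <- Treatment -> Adherence
The empty set is not sufficient: P1 (Severity <- Outcome -> Treatment -> Adherence) has no collider blocking it and no conditioned non-collider, so it is open.
Try {Outcome, Treatment}:
  P1: blocked at fork node Outcome ∈ conditioning set.
  P2: blocked at fork node Outcome ∈ conditioning set.
  P3: blocked at fork node Outcome ∈ conditioning set.
  P4: blocked at chain node Treatment ∈ conditioning set.
  P5: blocked at chain node Treatment ∈ conditioning set.
  P6: blocked at fork node Treatment ∈ conditioning set.
{Outcome, Treatment} contains no descendant of Severity and blocks every backdoor path.
Every element of {Outcome, Treatment} is needed (dropping Outcome leaves P3 open; dropping Treatment leaves P6 open), so no proper subset is valid.
Among all size-2 subsets of the eligible variables, only {Outcome, Treatment} blocks every backdoor path, so it is the unique smallest valid adjustment set.

{Outcome, Treatment}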